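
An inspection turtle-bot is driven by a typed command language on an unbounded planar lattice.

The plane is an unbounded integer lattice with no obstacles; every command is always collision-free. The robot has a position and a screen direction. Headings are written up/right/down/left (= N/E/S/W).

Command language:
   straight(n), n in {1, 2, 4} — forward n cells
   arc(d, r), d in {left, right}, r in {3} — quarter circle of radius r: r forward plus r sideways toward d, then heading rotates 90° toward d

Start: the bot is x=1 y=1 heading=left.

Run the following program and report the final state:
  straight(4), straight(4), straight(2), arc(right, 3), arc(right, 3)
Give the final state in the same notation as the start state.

t0: x=1 y=1 heading=left
[1] after straight(4): x=-3 y=1 heading=left
[2] after straight(4): x=-7 y=1 heading=left
[3] after straight(2): x=-9 y=1 heading=left
[4] after arc(right, 3): x=-12 y=4 heading=up
[5] after arc(right, 3): x=-9 y=7 heading=right

x=-9 y=7 heading=right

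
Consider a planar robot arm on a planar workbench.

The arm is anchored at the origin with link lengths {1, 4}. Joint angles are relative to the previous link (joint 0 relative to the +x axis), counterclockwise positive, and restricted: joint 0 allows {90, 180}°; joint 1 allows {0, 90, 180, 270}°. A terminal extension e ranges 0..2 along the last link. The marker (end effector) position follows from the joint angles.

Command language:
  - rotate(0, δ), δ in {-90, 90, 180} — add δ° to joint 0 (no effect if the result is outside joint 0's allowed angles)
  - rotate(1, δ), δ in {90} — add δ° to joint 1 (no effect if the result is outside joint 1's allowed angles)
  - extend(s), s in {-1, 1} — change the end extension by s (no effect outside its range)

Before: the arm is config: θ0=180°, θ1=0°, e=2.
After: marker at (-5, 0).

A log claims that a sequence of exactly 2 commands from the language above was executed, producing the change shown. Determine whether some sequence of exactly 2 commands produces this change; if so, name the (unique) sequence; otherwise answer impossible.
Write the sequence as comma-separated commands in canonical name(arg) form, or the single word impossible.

begin: config: θ0=180°, θ1=0°, e=2
t=1 extend(-1) ⇒ config: θ0=180°, θ1=0°, e=1
t=2 extend(-1) ⇒ config: θ0=180°, θ1=0°, e=0
no other 2-command option fits: unique.

extend(-1), extend(-1)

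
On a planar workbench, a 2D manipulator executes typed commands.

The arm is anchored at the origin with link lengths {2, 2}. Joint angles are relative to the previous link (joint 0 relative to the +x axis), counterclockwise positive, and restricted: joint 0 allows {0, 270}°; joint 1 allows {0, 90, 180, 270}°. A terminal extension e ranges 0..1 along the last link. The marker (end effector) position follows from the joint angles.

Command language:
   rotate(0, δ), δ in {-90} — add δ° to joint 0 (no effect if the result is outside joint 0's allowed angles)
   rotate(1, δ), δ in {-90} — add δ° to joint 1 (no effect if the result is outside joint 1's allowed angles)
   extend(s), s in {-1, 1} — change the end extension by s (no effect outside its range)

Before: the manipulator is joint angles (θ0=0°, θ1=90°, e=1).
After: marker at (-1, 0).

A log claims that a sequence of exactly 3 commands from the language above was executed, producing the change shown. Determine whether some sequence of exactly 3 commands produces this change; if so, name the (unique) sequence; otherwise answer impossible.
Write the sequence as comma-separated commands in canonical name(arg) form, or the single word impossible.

rotate(1, -90), rotate(1, -90), rotate(1, -90)

initial: joint angles (θ0=0°, θ1=90°, e=1)
1. rotate(1, -90) → joint angles (θ0=0°, θ1=0°, e=1)
2. rotate(1, -90) → joint angles (θ0=0°, θ1=270°, e=1)
3. rotate(1, -90) → joint angles (θ0=0°, θ1=180°, e=1)
no other 3-command option fits: unique.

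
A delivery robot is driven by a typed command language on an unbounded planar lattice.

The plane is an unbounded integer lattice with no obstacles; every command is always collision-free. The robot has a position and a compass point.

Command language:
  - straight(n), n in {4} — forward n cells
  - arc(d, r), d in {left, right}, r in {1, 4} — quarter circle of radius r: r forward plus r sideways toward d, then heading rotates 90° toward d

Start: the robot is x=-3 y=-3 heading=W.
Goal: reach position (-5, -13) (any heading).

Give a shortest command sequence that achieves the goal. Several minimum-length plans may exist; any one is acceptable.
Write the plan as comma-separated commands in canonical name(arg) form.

arc(left, 4), straight(4), arc(left, 1), arc(right, 1)

initial: x=-3 y=-3 heading=W
step 1 (arc(left, 4)): x=-7 y=-7 heading=S
step 2 (straight(4)): x=-7 y=-11 heading=S
step 3 (arc(left, 1)): x=-6 y=-12 heading=E
step 4 (arc(right, 1)): x=-5 y=-13 heading=S
no 3-step plan works, so 4 is optimal.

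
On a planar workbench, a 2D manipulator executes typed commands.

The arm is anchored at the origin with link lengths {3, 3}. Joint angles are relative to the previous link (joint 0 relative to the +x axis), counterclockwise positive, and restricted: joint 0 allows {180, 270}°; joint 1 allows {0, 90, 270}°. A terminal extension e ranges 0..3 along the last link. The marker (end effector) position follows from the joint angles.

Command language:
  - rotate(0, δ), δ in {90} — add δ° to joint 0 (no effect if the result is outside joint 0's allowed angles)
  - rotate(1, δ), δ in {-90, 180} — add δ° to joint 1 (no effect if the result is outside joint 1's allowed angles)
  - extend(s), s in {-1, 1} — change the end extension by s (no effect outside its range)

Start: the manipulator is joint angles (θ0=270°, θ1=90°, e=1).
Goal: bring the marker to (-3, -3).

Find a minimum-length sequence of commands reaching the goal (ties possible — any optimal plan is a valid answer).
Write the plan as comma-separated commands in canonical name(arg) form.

rotate(1, 180), extend(-1)

begin: joint angles (θ0=270°, θ1=90°, e=1)
1. rotate(1, 180) → joint angles (θ0=270°, θ1=270°, e=1)
2. extend(-1) → joint angles (θ0=270°, θ1=270°, e=0)
shorter routes all fall short; 2 is best.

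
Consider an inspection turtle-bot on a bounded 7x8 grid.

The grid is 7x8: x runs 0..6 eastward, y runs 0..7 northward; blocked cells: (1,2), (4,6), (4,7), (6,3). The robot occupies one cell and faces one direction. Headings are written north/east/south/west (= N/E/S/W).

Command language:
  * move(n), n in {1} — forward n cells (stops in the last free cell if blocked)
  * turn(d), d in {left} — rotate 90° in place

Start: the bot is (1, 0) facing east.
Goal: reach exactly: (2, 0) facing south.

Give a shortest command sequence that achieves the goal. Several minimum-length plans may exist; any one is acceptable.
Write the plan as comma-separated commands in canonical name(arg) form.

begin: (1, 0) facing east
t=1 move(1) ⇒ (2, 0) facing east
t=2 turn(left) ⇒ (2, 0) facing north
t=3 turn(left) ⇒ (2, 0) facing west
t=4 turn(left) ⇒ (2, 0) facing south
no 3-step plan works, so 4 is optimal.

move(1), turn(left), turn(left), turn(left)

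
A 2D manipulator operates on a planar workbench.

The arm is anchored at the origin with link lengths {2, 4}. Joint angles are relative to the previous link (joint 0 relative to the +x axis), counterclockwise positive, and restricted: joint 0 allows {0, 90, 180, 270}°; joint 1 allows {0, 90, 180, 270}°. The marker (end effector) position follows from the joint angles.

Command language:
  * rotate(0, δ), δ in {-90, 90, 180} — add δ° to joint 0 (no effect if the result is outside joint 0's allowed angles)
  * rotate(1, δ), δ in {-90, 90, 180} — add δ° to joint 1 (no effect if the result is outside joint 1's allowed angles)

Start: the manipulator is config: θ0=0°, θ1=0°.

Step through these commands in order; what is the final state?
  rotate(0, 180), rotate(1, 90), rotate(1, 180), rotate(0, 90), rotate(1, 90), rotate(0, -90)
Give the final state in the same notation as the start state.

from: config: θ0=0°, θ1=0°
[1] after rotate(0, 180): config: θ0=180°, θ1=0°
[2] after rotate(1, 90): config: θ0=180°, θ1=90°
[3] after rotate(1, 180): config: θ0=180°, θ1=270°
[4] after rotate(0, 90): config: θ0=270°, θ1=270°
[5] after rotate(1, 90): config: θ0=270°, θ1=0°
[6] after rotate(0, -90): config: θ0=180°, θ1=0°

config: θ0=180°, θ1=0°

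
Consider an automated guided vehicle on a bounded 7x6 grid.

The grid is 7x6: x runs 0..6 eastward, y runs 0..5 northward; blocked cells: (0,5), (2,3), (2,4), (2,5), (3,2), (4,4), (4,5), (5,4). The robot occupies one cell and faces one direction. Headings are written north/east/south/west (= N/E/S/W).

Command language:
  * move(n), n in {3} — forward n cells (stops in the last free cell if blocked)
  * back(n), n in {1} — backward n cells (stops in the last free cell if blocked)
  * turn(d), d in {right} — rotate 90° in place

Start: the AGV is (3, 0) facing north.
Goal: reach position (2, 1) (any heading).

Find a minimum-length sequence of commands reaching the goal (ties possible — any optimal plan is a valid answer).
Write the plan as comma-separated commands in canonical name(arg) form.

from: (3, 0) facing north
1. move(3) → (3, 1) facing north
2. turn(right) → (3, 1) facing east
3. back(1) → (2, 1) facing east
shorter routes all fall short; 3 is best.

move(3), turn(right), back(1)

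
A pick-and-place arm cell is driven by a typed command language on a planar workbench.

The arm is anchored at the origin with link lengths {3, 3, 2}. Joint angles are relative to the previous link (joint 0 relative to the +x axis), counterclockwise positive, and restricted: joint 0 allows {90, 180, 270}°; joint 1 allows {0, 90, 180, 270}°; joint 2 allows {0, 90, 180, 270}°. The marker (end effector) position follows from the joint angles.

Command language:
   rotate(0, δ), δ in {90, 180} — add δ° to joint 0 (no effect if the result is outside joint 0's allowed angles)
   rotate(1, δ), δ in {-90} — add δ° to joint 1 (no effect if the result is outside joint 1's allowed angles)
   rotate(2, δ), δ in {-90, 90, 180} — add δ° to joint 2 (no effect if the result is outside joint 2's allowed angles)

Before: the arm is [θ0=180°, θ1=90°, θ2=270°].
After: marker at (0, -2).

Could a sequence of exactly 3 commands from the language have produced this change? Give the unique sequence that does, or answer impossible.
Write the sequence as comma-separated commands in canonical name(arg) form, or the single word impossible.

rotate(1, -90), rotate(1, -90), rotate(1, -90)

t0: [θ0=180°, θ1=90°, θ2=270°]
t=1 rotate(1, -90) ⇒ [θ0=180°, θ1=0°, θ2=270°]
t=2 rotate(1, -90) ⇒ [θ0=180°, θ1=270°, θ2=270°]
t=3 rotate(1, -90) ⇒ [θ0=180°, θ1=180°, θ2=270°]
no other 3-command option fits: unique.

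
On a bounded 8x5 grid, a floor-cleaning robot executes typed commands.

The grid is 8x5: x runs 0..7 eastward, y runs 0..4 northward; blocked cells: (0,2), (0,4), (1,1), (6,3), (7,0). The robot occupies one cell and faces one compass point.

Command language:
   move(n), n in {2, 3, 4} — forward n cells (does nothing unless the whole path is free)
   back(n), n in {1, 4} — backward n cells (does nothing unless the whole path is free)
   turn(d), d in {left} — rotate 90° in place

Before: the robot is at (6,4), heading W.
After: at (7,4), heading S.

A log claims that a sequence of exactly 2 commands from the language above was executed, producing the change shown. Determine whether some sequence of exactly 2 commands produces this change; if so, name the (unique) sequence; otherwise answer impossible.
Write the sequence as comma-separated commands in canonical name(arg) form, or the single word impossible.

key: cell and facing (now S) both changed — the 2 commands mix motion and turning
t0: at (6,4), heading W
1. back(1) → at (7,4), heading W
2. turn(left) → at (7,4), heading S
all 36 alternatives checked — unique.

back(1), turn(left)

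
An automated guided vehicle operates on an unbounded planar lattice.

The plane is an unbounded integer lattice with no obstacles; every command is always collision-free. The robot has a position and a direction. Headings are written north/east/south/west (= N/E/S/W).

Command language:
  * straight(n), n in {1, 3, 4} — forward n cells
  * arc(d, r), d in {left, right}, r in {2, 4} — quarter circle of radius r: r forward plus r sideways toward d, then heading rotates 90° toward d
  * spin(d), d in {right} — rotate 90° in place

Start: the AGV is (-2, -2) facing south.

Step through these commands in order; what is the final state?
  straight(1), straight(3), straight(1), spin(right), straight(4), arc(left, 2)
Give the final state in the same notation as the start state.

(-8, -9) facing south

begin: (-2, -2) facing south
[1] after straight(1): (-2, -3) facing south
[2] after straight(3): (-2, -6) facing south
[3] after straight(1): (-2, -7) facing south
[4] after spin(right): (-2, -7) facing west
[5] after straight(4): (-6, -7) facing west
[6] after arc(left, 2): (-8, -9) facing south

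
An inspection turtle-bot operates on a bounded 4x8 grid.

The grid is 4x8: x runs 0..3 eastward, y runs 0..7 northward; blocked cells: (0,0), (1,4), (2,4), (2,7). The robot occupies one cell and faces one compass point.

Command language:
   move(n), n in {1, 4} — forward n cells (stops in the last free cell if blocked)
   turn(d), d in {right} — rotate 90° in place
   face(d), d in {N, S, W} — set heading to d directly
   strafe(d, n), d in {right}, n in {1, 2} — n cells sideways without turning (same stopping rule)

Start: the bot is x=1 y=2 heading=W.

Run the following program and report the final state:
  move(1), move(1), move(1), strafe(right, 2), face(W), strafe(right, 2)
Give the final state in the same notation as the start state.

start: x=1 y=2 heading=W
[1] after move(1): x=0 y=2 heading=W
[2] after move(1): x=0 y=2 heading=W
[3] after move(1): x=0 y=2 heading=W
[4] after strafe(right, 2): x=0 y=4 heading=W
[5] after face(W): x=0 y=4 heading=W
[6] after strafe(right, 2): x=0 y=6 heading=W

x=0 y=6 heading=W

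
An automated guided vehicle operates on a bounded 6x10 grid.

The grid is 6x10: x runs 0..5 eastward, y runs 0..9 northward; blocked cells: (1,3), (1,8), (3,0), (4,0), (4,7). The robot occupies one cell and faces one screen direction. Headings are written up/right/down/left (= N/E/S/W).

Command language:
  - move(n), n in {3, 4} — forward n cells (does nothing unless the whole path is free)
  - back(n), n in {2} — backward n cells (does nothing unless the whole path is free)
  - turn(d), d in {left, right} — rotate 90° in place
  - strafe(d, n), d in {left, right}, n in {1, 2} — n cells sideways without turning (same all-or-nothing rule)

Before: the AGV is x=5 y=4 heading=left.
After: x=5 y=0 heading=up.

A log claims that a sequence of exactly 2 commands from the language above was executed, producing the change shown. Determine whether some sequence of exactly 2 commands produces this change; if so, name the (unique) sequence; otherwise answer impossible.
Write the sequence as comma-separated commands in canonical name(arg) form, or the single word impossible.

impossible

checked all 2-command options: none fits.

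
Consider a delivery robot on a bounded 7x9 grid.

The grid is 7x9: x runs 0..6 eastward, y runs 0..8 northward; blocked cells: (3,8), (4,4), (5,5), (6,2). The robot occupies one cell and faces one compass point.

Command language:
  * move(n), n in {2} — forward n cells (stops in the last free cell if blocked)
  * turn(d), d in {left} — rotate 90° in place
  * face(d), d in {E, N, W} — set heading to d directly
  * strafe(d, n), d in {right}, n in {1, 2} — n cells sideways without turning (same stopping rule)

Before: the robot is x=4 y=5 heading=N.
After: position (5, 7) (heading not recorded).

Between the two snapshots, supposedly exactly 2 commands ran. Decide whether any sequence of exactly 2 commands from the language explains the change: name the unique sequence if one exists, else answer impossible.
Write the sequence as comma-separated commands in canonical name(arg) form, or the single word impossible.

key: running strafe(right, 1) before move(2) would end elsewhere — order is forced
start: x=4 y=5 heading=N
step 1 (move(2)): x=4 y=7 heading=N
step 2 (strafe(right, 1)): x=5 y=7 heading=N
no rival 2-sequence matches.

move(2), strafe(right, 1)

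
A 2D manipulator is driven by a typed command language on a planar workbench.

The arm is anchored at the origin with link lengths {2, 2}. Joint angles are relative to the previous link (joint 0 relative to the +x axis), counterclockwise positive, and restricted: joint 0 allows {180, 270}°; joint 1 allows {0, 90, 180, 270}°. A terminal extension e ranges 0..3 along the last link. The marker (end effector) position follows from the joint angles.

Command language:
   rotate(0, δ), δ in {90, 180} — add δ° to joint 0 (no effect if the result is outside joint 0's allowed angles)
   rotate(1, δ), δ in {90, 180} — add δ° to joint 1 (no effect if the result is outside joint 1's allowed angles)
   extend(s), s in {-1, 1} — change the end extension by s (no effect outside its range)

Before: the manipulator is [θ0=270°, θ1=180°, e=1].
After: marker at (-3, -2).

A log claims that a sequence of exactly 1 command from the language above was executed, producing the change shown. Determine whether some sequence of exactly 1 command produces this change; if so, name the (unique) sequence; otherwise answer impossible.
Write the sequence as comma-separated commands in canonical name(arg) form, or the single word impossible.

rotate(1, 90)

begin: [θ0=270°, θ1=180°, e=1]
t=1 rotate(1, 90) ⇒ [θ0=270°, θ1=270°, e=1]
uniquely the one of 6 1-step routes that fits.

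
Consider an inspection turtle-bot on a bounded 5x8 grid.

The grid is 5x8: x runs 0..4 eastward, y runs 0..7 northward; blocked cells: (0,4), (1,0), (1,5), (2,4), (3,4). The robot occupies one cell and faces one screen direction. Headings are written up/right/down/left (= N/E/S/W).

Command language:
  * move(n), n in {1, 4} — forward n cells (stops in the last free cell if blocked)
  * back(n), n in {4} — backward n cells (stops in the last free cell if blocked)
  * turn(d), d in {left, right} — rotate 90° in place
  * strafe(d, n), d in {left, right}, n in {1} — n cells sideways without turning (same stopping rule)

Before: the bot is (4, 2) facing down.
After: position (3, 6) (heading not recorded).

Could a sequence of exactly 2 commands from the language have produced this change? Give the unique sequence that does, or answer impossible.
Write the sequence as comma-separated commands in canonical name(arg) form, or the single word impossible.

back(4), strafe(right, 1)

key: order matters: swapping back(4) and strafe(right, 1) lands elsewhere
start: (4, 2) facing down
step 1 (back(4)): (4, 6) facing down
step 2 (strafe(right, 1)): (3, 6) facing down
all 49 alternatives checked — unique.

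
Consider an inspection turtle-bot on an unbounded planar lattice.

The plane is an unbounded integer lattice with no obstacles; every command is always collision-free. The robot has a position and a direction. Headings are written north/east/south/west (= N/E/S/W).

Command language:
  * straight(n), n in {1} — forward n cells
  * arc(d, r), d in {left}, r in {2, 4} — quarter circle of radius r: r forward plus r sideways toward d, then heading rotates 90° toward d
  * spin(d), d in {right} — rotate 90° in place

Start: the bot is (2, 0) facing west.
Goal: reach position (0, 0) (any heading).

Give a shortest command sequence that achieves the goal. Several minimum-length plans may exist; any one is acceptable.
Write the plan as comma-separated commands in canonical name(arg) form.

from: (2, 0) facing west
[1] after straight(1): (1, 0) facing west
[2] after straight(1): (0, 0) facing west
nothing shorter than 2 reaches the goal.

straight(1), straight(1)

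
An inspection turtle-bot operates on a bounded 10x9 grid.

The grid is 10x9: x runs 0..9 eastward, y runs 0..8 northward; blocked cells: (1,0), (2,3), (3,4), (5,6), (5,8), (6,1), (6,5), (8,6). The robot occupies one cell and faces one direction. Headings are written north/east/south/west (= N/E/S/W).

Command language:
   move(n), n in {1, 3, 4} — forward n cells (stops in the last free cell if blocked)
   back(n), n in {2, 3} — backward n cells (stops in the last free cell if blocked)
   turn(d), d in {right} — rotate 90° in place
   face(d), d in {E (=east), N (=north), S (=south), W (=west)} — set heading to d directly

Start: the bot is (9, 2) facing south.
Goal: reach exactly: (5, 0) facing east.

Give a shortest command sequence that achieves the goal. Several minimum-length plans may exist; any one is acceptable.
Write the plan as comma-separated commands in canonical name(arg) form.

move(4), face(W), move(4), face(E)

start: (9, 2) facing south
[1] after move(4): (9, 0) facing south
[2] after face(W): (9, 0) facing west
[3] after move(4): (5, 0) facing west
[4] after face(E): (5, 0) facing east
minimal: 4 command(s), checked below 4.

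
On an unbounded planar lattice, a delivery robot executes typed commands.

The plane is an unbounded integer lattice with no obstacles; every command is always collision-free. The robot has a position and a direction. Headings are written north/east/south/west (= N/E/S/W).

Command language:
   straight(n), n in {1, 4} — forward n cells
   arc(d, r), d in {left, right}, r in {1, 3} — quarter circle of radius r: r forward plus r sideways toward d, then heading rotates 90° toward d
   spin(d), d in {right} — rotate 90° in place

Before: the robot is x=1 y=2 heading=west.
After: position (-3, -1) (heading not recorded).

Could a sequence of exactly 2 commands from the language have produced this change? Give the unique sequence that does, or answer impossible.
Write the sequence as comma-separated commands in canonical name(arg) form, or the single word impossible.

key: running arc(left, 3) before straight(1) would end elsewhere — order is forced
from: x=1 y=2 heading=west
t=1 straight(1) ⇒ x=0 y=2 heading=west
t=2 arc(left, 3) ⇒ x=-3 y=-1 heading=south
all 49 alternatives checked — unique.

straight(1), arc(left, 3)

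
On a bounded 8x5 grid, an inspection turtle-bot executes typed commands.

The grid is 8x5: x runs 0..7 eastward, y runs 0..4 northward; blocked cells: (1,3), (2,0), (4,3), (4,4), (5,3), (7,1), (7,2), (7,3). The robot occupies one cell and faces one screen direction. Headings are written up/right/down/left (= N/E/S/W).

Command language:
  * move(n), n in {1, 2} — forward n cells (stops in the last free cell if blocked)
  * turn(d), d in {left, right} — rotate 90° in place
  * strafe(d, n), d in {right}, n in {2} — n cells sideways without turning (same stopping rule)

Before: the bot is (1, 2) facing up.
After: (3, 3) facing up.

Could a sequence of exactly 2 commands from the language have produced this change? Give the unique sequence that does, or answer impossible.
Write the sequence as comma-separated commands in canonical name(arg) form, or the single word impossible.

strafe(right, 2), move(1)

key: running move(1) before strafe(right, 2) would end elsewhere — order is forced
start: (1, 2) facing up
[1] after strafe(right, 2): (3, 2) facing up
[2] after move(1): (3, 3) facing up
uniquely the one of 25 2-step routes that fits.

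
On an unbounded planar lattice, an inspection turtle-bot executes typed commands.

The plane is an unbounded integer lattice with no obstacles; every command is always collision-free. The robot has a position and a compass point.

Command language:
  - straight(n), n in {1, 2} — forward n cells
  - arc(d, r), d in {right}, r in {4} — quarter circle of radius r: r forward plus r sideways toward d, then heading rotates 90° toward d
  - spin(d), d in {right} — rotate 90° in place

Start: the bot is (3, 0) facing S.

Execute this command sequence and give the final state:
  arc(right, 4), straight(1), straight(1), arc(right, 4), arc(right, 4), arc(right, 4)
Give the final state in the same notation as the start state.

(1, 0) facing S

from: (3, 0) facing S
t=1 arc(right, 4) ⇒ (-1, -4) facing W
t=2 straight(1) ⇒ (-2, -4) facing W
t=3 straight(1) ⇒ (-3, -4) facing W
t=4 arc(right, 4) ⇒ (-7, 0) facing N
t=5 arc(right, 4) ⇒ (-3, 4) facing E
t=6 arc(right, 4) ⇒ (1, 0) facing S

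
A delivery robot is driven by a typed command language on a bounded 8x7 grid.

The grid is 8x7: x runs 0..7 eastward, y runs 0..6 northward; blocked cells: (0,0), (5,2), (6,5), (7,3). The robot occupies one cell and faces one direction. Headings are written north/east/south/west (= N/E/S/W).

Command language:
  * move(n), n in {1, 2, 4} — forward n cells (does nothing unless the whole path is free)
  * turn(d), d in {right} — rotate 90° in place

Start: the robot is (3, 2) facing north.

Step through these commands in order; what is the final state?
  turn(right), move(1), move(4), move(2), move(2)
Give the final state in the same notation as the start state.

(4, 2) facing east

from: (3, 2) facing north
[1] after turn(right): (3, 2) facing east
[2] after move(1): (4, 2) facing east
[3] after move(4): (4, 2) facing east
[4] after move(2): (4, 2) facing east
[5] after move(2): (4, 2) facing east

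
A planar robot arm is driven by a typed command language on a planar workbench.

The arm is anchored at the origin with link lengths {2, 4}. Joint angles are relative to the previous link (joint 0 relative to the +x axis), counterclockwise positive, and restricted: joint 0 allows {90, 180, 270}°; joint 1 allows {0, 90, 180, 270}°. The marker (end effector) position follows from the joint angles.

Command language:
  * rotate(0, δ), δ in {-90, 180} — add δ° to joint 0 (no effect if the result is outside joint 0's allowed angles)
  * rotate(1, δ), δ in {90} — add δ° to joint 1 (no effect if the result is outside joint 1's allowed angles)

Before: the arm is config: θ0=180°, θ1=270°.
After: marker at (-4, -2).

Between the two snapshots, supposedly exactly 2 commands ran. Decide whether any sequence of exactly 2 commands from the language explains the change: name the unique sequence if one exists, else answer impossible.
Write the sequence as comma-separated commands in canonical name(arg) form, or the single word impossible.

key: order matters: swapping rotate(0, -90) and rotate(0, 180) lands elsewhere
begin: config: θ0=180°, θ1=270°
1. rotate(0, -90) → config: θ0=90°, θ1=270°
2. rotate(0, 180) → config: θ0=270°, θ1=270°
no rival 2-sequence matches.

rotate(0, -90), rotate(0, 180)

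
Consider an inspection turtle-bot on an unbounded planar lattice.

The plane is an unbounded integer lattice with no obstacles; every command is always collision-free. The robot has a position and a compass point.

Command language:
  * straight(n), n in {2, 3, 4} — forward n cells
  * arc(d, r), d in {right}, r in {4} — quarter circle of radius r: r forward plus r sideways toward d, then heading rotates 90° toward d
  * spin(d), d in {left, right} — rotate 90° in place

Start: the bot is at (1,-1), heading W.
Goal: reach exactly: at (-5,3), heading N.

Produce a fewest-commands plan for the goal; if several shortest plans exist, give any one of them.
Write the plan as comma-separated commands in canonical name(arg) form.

t0: at (1,-1), heading W
step 1 (straight(2)): at (-1,-1), heading W
step 2 (arc(right, 4)): at (-5,3), heading N
no 1-step plan works, so 2 is optimal.

straight(2), arc(right, 4)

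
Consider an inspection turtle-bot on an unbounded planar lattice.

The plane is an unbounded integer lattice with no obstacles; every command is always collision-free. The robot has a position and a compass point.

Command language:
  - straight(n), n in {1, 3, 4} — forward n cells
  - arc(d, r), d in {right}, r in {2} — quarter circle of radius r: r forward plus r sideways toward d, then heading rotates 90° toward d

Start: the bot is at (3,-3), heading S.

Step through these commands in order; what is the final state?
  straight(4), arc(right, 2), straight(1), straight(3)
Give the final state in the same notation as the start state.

from: at (3,-3), heading S
t=1 straight(4) ⇒ at (3,-7), heading S
t=2 arc(right, 2) ⇒ at (1,-9), heading W
t=3 straight(1) ⇒ at (0,-9), heading W
t=4 straight(3) ⇒ at (-3,-9), heading W

at (-3,-9), heading W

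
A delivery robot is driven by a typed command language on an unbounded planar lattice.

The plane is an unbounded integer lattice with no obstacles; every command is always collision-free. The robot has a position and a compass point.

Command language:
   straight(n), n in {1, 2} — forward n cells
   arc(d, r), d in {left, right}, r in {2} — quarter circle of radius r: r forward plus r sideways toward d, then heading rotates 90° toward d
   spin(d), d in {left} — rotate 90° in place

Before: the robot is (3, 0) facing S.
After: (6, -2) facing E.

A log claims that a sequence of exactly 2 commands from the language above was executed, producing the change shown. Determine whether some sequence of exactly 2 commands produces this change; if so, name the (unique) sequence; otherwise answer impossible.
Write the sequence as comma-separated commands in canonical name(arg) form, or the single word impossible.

arc(left, 2), straight(1)

key: cell and facing (now E) both changed — the 2 commands mix motion and turning
initial: (3, 0) facing S
[1] after arc(left, 2): (5, -2) facing E
[2] after straight(1): (6, -2) facing E
all 25 alternatives checked — unique.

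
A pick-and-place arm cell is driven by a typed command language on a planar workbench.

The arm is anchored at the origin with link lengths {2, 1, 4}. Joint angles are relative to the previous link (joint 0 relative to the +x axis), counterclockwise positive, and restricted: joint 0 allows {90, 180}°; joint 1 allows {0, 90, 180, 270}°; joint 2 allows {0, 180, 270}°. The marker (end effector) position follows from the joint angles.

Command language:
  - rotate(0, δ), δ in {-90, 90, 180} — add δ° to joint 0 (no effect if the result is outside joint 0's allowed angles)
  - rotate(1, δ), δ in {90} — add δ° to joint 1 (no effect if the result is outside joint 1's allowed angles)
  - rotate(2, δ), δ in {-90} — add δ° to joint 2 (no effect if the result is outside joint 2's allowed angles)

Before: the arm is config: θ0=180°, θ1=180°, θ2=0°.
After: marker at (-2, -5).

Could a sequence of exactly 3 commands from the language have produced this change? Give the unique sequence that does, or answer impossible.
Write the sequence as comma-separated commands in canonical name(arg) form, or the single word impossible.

rotate(1, 90), rotate(1, 90), rotate(1, 90)

initial: config: θ0=180°, θ1=180°, θ2=0°
step 1 (rotate(1, 90)): config: θ0=180°, θ1=270°, θ2=0°
step 2 (rotate(1, 90)): config: θ0=180°, θ1=0°, θ2=0°
step 3 (rotate(1, 90)): config: θ0=180°, θ1=90°, θ2=0°
no other 3-command option fits: unique.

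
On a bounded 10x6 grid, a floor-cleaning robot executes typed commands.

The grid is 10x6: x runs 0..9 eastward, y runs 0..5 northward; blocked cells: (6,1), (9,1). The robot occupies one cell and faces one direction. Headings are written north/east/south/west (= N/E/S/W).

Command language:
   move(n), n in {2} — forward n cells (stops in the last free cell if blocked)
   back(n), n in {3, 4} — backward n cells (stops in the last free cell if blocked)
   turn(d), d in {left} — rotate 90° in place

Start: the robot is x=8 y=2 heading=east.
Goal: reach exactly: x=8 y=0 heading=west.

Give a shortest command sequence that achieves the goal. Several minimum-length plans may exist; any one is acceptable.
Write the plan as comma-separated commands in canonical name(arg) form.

from: x=8 y=2 heading=east
t=1 turn(left) ⇒ x=8 y=2 heading=north
t=2 back(3) ⇒ x=8 y=0 heading=north
t=3 turn(left) ⇒ x=8 y=0 heading=west
shorter routes all fall short; 3 is best.

turn(left), back(3), turn(left)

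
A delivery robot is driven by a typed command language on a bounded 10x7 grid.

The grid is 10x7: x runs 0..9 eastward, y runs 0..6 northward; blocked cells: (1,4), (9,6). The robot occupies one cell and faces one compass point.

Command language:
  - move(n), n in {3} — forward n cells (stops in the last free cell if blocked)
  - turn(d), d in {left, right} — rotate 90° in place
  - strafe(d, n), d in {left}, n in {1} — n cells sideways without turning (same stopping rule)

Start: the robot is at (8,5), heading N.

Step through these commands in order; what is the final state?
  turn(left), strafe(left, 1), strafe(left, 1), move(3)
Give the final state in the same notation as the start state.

at (5,3), heading W

start: at (8,5), heading N
step 1 (turn(left)): at (8,5), heading W
step 2 (strafe(left, 1)): at (8,4), heading W
step 3 (strafe(left, 1)): at (8,3), heading W
step 4 (move(3)): at (5,3), heading W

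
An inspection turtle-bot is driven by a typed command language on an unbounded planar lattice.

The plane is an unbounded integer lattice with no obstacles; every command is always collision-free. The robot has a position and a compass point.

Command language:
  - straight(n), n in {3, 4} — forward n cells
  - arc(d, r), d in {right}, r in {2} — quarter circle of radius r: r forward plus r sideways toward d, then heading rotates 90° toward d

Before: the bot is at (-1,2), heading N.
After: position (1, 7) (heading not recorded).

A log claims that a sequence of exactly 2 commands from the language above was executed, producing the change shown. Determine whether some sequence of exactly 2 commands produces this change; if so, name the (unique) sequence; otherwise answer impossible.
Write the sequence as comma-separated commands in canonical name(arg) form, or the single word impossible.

straight(3), arc(right, 2)

key: running arc(right, 2) before straight(3) would end elsewhere — order is forced
t0: at (-1,2), heading N
step 1 (straight(3)): at (-1,5), heading N
step 2 (arc(right, 2)): at (1,7), heading E
all 9 alternatives checked — unique.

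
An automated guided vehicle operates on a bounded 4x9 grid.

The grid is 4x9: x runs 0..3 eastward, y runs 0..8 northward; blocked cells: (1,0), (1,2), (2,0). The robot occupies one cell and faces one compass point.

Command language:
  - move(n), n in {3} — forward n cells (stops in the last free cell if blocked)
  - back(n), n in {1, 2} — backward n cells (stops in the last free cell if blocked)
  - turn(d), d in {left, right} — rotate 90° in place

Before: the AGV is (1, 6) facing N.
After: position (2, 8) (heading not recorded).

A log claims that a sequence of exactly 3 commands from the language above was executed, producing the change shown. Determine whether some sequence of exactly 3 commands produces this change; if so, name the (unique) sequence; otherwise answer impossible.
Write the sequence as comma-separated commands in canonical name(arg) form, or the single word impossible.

move(3), turn(left), back(1)

key: running back(1) before move(3) would end elsewhere — order is forced
t0: (1, 6) facing N
[1] after move(3): (1, 8) facing N
[2] after turn(left): (1, 8) facing W
[3] after back(1): (2, 8) facing W
no other 3-command option fits: unique.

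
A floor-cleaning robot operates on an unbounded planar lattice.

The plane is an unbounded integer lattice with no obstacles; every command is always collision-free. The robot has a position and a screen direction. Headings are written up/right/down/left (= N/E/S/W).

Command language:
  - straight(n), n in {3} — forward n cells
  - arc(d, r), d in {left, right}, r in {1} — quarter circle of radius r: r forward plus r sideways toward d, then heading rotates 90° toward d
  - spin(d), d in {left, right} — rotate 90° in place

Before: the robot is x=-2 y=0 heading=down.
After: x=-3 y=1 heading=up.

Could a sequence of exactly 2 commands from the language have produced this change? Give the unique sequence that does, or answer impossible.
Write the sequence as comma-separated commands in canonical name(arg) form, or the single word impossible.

key: order matters: swapping spin(right) and arc(right, 1) lands elsewhere
t0: x=-2 y=0 heading=down
step 1 (spin(right)): x=-2 y=0 heading=left
step 2 (arc(right, 1)): x=-3 y=1 heading=up
uniquely the one of 25 2-step routes that fits.

spin(right), arc(right, 1)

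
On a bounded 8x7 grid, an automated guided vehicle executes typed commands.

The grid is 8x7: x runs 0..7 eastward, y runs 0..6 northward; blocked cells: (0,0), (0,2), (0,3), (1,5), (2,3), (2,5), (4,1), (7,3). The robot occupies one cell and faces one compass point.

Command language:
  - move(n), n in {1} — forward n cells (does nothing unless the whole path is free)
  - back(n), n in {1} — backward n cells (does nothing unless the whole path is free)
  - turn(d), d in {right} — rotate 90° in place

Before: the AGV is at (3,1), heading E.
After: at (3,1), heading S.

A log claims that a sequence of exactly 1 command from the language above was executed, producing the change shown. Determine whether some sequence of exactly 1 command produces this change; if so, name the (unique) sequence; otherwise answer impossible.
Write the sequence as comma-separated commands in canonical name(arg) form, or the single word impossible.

key: parked at (3,1) the whole time — nothing moves the robot
initial: at (3,1), heading E
step 1 (turn(right)): at (3,1), heading S
all 3 alternatives checked — unique.

turn(right)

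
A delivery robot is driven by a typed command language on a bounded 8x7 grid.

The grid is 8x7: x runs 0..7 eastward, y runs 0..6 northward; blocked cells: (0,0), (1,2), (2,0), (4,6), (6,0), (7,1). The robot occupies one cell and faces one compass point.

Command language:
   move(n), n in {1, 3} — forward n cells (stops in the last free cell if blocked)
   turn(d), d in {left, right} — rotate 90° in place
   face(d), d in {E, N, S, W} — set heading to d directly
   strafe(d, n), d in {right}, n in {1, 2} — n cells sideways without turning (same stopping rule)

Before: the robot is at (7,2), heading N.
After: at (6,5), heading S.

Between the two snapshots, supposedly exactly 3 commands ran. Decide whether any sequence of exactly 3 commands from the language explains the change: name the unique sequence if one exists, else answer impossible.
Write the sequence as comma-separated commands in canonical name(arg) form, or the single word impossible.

key: cell and facing (now S) both changed — the 3 commands mix motion and turning
start: at (7,2), heading N
t=1 move(3) ⇒ at (7,5), heading N
t=2 face(S) ⇒ at (7,5), heading S
t=3 strafe(right, 1) ⇒ at (6,5), heading S
all 1000 alternatives checked — unique.

move(3), face(S), strafe(right, 1)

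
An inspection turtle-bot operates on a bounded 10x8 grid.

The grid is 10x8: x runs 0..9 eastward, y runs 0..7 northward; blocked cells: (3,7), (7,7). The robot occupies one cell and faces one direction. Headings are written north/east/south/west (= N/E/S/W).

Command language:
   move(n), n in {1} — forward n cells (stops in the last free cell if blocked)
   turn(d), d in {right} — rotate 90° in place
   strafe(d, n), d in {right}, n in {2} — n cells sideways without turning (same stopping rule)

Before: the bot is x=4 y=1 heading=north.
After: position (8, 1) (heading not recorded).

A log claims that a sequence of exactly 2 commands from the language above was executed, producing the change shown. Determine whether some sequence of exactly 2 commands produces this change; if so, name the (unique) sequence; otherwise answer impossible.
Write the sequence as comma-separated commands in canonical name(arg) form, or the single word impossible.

strafe(right, 2), strafe(right, 2)

t0: x=4 y=1 heading=north
step 1 (strafe(right, 2)): x=6 y=1 heading=north
step 2 (strafe(right, 2)): x=8 y=1 heading=north
uniquely the one of 9 2-step routes that fits.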